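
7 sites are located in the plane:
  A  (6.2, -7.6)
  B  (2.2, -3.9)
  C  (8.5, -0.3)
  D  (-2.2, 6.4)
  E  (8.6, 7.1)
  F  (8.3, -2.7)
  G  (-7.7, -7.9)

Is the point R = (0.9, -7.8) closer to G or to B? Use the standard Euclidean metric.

B

Compare squared distances:
|RG|² = (0.9−(-7.7))² + (-7.8−(-7.9))² = 73.96 + 0.01 = 73.97
|RB|² = (0.9−2.2)² + (-7.8−(-3.9))² = 1.69 + 15.21 = 16.9
73.97 > 16.9, so B is closer.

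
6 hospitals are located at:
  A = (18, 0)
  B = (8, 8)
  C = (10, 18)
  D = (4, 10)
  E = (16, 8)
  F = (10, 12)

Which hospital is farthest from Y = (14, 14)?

A

Squared Euclidean distances:
|YA|² = (14−18)² + (14−0)² = 16 + 196 = 212
|YB|² = (14−8)² + (14−8)² = 36 + 36 = 72
|YC|² = (14−10)² + (14−18)² = 16 + 16 = 32
|YD|² = (14−4)² + (14−10)² = 100 + 16 = 116
|YE|² = (14−16)² + (14−8)² = 4 + 36 = 40
|YF|² = (14−10)² + (14−12)² = 16 + 4 = 20
The largest is to A.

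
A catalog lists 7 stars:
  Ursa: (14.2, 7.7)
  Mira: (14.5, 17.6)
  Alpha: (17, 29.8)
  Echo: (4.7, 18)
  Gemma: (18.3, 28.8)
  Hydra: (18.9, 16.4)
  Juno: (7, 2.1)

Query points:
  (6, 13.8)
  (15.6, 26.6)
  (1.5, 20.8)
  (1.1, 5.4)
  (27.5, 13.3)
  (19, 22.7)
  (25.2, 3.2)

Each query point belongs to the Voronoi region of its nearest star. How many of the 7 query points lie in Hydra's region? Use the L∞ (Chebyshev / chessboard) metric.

1

(6, 13.8) — d to each: Ursa:8.2, Mira:8.5, Alpha:16, Echo:4.2, Gemma:15, Hydra:12.9, Juno:11.7 → nearest is Echo
(15.6, 26.6) — d to each: Ursa:18.9, Mira:9, Alpha:3.2, Echo:10.9, Gemma:2.7, Hydra:10.2, Juno:24.5 → nearest is Gemma
(1.5, 20.8) — d to each: Ursa:13.1, Mira:13, Alpha:15.5, Echo:3.2, Gemma:16.8, Hydra:17.4, Juno:18.7 → nearest is Echo
(1.1, 5.4) — d to each: Ursa:13.1, Mira:13.4, Alpha:24.4, Echo:12.6, Gemma:23.4, Hydra:17.8, Juno:5.9 → nearest is Juno
(27.5, 13.3) — d to each: Ursa:13.3, Mira:13, Alpha:16.5, Echo:22.8, Gemma:15.5, Hydra:8.6, Juno:20.5 → nearest is Hydra
(19, 22.7) — d to each: Ursa:15, Mira:5.1, Alpha:7.1, Echo:14.3, Gemma:6.1, Hydra:6.3, Juno:20.6 → nearest is Mira
(25.2, 3.2) — d to each: Ursa:11, Mira:14.4, Alpha:26.6, Echo:20.5, Gemma:25.6, Hydra:13.2, Juno:18.2 → nearest is Ursa
1 of the 7 points has Hydra as nearest.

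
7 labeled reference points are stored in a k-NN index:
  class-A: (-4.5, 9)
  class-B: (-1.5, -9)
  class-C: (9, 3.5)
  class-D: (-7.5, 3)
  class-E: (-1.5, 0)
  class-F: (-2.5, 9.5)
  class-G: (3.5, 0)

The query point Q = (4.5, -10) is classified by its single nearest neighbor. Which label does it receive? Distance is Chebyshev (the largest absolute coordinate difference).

class-B

d(Q, class-A) = max(9, 19) = 19
d(Q, class-B) = max(6, 1) = 6
d(Q, class-C) = max(4.5, 13.5) = 13.5
d(Q, class-D) = max(12, 13) = 13
d(Q, class-E) = max(6, 10) = 10
d(Q, class-F) = max(7, 19.5) = 19.5
d(Q, class-G) = max(1, 10) = 10
The smallest is to class-B, so Q lies in the Voronoi region of class-B.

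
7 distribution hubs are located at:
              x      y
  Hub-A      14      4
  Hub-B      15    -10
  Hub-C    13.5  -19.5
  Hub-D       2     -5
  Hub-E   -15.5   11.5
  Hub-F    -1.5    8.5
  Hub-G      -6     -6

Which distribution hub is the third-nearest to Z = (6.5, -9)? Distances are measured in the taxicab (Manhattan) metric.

d(Z, Hub-A) = 7.5 + 13 = 20.5
d(Z, Hub-B) = 8.5 + 1 = 9.5
d(Z, Hub-C) = 7 + 10.5 = 17.5
d(Z, Hub-D) = 4.5 + 4 = 8.5
d(Z, Hub-E) = 22 + 20.5 = 42.5
d(Z, Hub-F) = 8 + 17.5 = 25.5
d(Z, Hub-G) = 12.5 + 3 = 15.5
Sorted ascending: Hub-D, Hub-B, Hub-G, Hub-C, … — the third-nearest is Hub-G.

Hub-G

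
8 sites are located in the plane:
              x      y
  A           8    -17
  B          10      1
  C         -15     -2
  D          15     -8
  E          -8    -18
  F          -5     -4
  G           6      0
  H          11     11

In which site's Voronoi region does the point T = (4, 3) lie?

Squared Euclidean distances:
|TA|² = 16 + 400 = 416
|TB|² = 36 + 4 = 40
|TC|² = 361 + 25 = 386
|TD|² = 121 + 121 = 242
|TE|² = 144 + 441 = 585
|TF|² = 81 + 49 = 130
|TG|² = 4 + 9 = 13
|TH|² = 49 + 64 = 113
Minimum is at G.

G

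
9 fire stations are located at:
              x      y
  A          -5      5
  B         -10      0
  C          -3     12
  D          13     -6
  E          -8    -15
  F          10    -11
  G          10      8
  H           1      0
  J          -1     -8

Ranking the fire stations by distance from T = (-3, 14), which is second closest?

A

Since √ is increasing, it suffices to compare squared distances:
|TA|² = 4 + 81 = 85
|TB|² = 49 + 196 = 245
|TC|² = 0 + 4 = 4
|TD|² = 256 + 400 = 656
|TE|² = 25 + 841 = 866
|TF|² = 169 + 625 = 794
|TG|² = 169 + 36 = 205
|TH|² = 16 + 196 = 212
|TJ|² = 4 + 484 = 488
Sorted ascending: C, A, G, … — the second-nearest is A.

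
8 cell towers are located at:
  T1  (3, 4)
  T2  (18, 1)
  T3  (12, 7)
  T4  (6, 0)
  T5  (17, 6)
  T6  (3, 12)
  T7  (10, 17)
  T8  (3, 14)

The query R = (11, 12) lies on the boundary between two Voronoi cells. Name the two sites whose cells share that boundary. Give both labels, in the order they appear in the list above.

T3 and T7

Squared distances from R to each site:
|RT1|² = 64 + 64 = 128
|RT2|² = 49 + 121 = 170
|RT3|² = 1 + 25 = 26
|RT4|² = 25 + 144 = 169
|RT5|² = 36 + 36 = 72
|RT6|² = 64 + 0 = 64
|RT7|² = 1 + 25 = 26
|RT8|² = 64 + 4 = 68
R is equidistant from T3 and T7 (both at squared distance 26), and every other site is strictly farther — so R lies on the T3–T7 Voronoi edge.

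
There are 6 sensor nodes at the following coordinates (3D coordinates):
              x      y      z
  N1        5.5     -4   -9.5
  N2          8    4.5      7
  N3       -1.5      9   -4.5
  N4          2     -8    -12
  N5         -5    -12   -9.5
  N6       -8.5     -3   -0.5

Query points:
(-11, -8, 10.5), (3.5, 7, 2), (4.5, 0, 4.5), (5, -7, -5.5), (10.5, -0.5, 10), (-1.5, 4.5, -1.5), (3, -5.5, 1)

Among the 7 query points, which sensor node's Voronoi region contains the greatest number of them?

N2

(-11, -8, 10.5) — d² to each: N1:688.25, N2:529.5, N3:604.25, N4:675.25, N5:452, N6:152.25 → nearest is N6
(3.5, 7, 2) — d² to each: N1:257.25, N2:51.5, N3:71.25, N4:423.25, N5:565.5, N6:250.25 → nearest is N2
(4.5, 0, 4.5) — d² to each: N1:213, N2:38.75, N3:198, N4:342.5, N5:430.25, N6:203 → nearest is N2
(5, -7, -5.5) — d² to each: N1:25.25, N2:297.5, N3:299.25, N4:52.25, N5:141, N6:223.25 → nearest is N1
(10.5, -0.5, 10) — d² to each: N1:417.5, N2:40.25, N3:444.5, N4:612.5, N5:752.75, N6:477.5 → nearest is N2
(-1.5, 4.5, -1.5) — d² to each: N1:185.25, N2:162.5, N3:29.25, N4:278.75, N5:348.5, N6:106.25 → nearest is N3
(3, -5.5, 1) — d² to each: N1:118.75, N2:161, N3:260.75, N4:176.25, N5:216.5, N6:140.75 → nearest is N1
Tally — N1:2, N2:3, N3:1, N6:1. N2 captures the most (3).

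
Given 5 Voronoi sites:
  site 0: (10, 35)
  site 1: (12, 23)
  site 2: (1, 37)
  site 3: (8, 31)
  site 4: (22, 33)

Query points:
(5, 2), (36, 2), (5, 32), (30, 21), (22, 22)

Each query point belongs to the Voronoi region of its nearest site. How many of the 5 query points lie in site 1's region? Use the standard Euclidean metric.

(5, 2) — d² to each: site 0:1114, site 1:490, site 2:1241, site 3:850, site 4:1250 → nearest is site 1
(36, 2) — d² to each: site 0:1765, site 1:1017, site 2:2450, site 3:1625, site 4:1157 → nearest is site 1
(5, 32) — d² to each: site 0:34, site 1:130, site 2:41, site 3:10, site 4:290 → nearest is site 3
(30, 21) — d² to each: site 0:596, site 1:328, site 2:1097, site 3:584, site 4:208 → nearest is site 4
(22, 22) — d² to each: site 0:313, site 1:101, site 2:666, site 3:277, site 4:121 → nearest is site 1
3 of the 5 points have site 1 as nearest.

3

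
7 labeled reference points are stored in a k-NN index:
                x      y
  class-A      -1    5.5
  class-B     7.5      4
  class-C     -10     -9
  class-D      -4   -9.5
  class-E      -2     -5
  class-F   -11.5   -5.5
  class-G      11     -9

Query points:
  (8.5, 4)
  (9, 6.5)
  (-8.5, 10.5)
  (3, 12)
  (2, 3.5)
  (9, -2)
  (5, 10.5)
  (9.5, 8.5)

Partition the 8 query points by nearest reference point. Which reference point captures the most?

class-B

(8.5, 4) — d² to each: class-A:92.5, class-B:1, class-C:511.25, class-D:338.5, class-E:191.25, class-F:490.25, class-G:175.25 → nearest is class-B
(9, 6.5) — d² to each: class-A:101, class-B:8.5, class-C:601.25, class-D:425, class-E:253.25, class-F:564.25, class-G:244.25 → nearest is class-B
(-8.5, 10.5) — d² to each: class-A:81.25, class-B:298.25, class-C:382.5, class-D:420.25, class-E:282.5, class-F:265, class-G:760.5 → nearest is class-A
(3, 12) — d² to each: class-A:58.25, class-B:84.25, class-C:610, class-D:511.25, class-E:314, class-F:516.5, class-G:505 → nearest is class-A
(2, 3.5) — d² to each: class-A:13, class-B:30.5, class-C:300.25, class-D:205, class-E:88.25, class-F:263.25, class-G:237.25 → nearest is class-A
(9, -2) — d² to each: class-A:156.25, class-B:38.25, class-C:410, class-D:225.25, class-E:130, class-F:432.5, class-G:53 → nearest is class-B
(5, 10.5) — d² to each: class-A:61, class-B:48.5, class-C:605.25, class-D:481, class-E:289.25, class-F:528.25, class-G:416.25 → nearest is class-B
(9.5, 8.5) — d² to each: class-A:119.25, class-B:24.25, class-C:686.5, class-D:506.25, class-E:314.5, class-F:637, class-G:308.5 → nearest is class-B
Tally — class-A:3, class-B:5. class-B captures the most (5).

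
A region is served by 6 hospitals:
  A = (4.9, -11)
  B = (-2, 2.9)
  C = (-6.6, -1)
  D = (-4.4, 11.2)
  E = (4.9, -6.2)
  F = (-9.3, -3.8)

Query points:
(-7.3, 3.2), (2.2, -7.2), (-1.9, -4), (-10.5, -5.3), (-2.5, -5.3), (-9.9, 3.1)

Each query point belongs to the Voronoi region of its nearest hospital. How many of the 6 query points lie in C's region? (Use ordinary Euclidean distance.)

(-7.3, 3.2) — d² to each: A:350.48, B:28.18, C:18.13, D:72.41, E:237.2, F:53 → nearest is C
(2.2, -7.2) — d² to each: A:21.73, B:119.65, C:115.88, D:382.12, E:8.29, F:143.81 → nearest is E
(-1.9, -4) — d² to each: A:95.24, B:47.62, C:31.09, D:237.29, E:51.08, F:54.8 → nearest is C
(-10.5, -5.3) — d² to each: A:269.65, B:139.49, C:33.7, D:309.46, E:237.97, F:3.69 → nearest is F
(-2.5, -5.3) — d² to each: A:87.25, B:67.49, C:35.3, D:275.86, E:55.57, F:48.49 → nearest is C
(-9.9, 3.1) — d² to each: A:417.85, B:62.45, C:27.7, D:95.86, E:305.53, F:47.97 → nearest is C
4 of the 6 points have C as nearest.

4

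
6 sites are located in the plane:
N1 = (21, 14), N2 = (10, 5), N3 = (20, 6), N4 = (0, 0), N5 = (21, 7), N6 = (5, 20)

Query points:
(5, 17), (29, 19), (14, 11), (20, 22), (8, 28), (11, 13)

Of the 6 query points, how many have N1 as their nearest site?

2

(5, 17) — d² to each: N1:265, N2:169, N3:346, N4:314, N5:356, N6:9 → nearest is N6
(29, 19) — d² to each: N1:89, N2:557, N3:250, N4:1202, N5:208, N6:577 → nearest is N1
(14, 11) — d² to each: N1:58, N2:52, N3:61, N4:317, N5:65, N6:162 → nearest is N2
(20, 22) — d² to each: N1:65, N2:389, N3:256, N4:884, N5:226, N6:229 → nearest is N1
(8, 28) — d² to each: N1:365, N2:533, N3:628, N4:848, N5:610, N6:73 → nearest is N6
(11, 13) — d² to each: N1:101, N2:65, N3:130, N4:290, N5:136, N6:85 → nearest is N2
2 of the 6 points have N1 as nearest.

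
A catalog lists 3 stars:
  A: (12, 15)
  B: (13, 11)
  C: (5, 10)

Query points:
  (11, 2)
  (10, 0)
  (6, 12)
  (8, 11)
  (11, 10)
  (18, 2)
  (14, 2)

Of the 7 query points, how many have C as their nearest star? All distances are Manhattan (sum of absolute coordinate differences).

2

(11, 2) — d to each: A:14, B:11, C:14 → nearest is B
(10, 0) — d to each: A:17, B:14, C:15 → nearest is B
(6, 12) — d to each: A:9, B:8, C:3 → nearest is C
(8, 11) — d to each: A:8, B:5, C:4 → nearest is C
(11, 10) — d to each: A:6, B:3, C:6 → nearest is B
(18, 2) — d to each: A:19, B:14, C:21 → nearest is B
(14, 2) — d to each: A:15, B:10, C:17 → nearest is B
2 of the 7 points have C as nearest.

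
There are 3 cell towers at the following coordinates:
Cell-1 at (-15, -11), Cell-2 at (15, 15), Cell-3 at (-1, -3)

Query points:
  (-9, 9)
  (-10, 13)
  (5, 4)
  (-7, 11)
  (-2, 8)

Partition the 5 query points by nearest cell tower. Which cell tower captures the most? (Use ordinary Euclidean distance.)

Cell-3

(-9, 9) — d² to each: Cell-1:436, Cell-2:612, Cell-3:208 → nearest is Cell-3
(-10, 13) — d² to each: Cell-1:601, Cell-2:629, Cell-3:337 → nearest is Cell-3
(5, 4) — d² to each: Cell-1:625, Cell-2:221, Cell-3:85 → nearest is Cell-3
(-7, 11) — d² to each: Cell-1:548, Cell-2:500, Cell-3:232 → nearest is Cell-3
(-2, 8) — d² to each: Cell-1:530, Cell-2:338, Cell-3:122 → nearest is Cell-3
Tally — Cell-3:5. Cell-3 captures the most (5).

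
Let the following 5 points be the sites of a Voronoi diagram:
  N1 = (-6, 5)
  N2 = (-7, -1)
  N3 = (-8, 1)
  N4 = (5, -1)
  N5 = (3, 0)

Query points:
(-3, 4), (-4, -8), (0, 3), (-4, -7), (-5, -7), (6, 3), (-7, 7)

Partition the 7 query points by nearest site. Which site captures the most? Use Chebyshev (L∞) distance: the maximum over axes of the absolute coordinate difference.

(-3, 4) — d to each: N1:3, N2:5, N3:5, N4:8, N5:6 → nearest is N1
(-4, -8) — d to each: N1:13, N2:7, N3:9, N4:9, N5:8 → nearest is N2
(0, 3) — d to each: N1:6, N2:7, N3:8, N4:5, N5:3 → nearest is N5
(-4, -7) — d to each: N1:12, N2:6, N3:8, N4:9, N5:7 → nearest is N2
(-5, -7) — d to each: N1:12, N2:6, N3:8, N4:10, N5:8 → nearest is N2
(6, 3) — d to each: N1:12, N2:13, N3:14, N4:4, N5:3 → nearest is N5
(-7, 7) — d to each: N1:2, N2:8, N3:6, N4:12, N5:10 → nearest is N1
Tally — N1:2, N2:3, N5:2. N2 captures the most (3).

N2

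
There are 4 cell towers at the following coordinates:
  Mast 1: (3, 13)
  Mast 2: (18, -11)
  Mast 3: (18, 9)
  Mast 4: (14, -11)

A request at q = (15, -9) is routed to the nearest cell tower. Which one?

Mast 4

Squared Euclidean distances:
d²(q, Mast 1) = (15−3)² + (-9−13)² = 144 + 484 = 628
d²(q, Mast 2) = (15−18)² + (-9−(-11))² = 9 + 4 = 13
d²(q, Mast 3) = (15−18)² + (-9−9)² = 9 + 324 = 333
d²(q, Mast 4) = (15−14)² + (-9−(-11))² = 1 + 4 = 5
Mast 4 is nearest.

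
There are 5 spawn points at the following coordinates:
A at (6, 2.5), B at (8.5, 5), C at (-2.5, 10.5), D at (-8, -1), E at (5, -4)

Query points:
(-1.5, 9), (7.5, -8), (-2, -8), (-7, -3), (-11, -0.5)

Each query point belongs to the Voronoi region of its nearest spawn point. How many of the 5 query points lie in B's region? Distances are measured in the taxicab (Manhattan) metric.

0

(-1.5, 9) — d to each: A:14, B:14, C:2.5, D:16.5, E:19.5 → nearest is C
(7.5, -8) — d to each: A:12, B:14, C:28.5, D:22.5, E:6.5 → nearest is E
(-2, -8) — d to each: A:18.5, B:23.5, C:19, D:13, E:11 → nearest is E
(-7, -3) — d to each: A:18.5, B:23.5, C:18, D:3, E:13 → nearest is D
(-11, -0.5) — d to each: A:20, B:25, C:19.5, D:3.5, E:19.5 → nearest is D
0 of the 5 points have B as nearest.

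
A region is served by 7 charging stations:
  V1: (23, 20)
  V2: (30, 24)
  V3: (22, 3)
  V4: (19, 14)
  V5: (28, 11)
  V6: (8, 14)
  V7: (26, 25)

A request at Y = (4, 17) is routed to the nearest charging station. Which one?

V6

Compare squared distances (the ordering matches that of the actual distances):
|YV1|² = (4−23)² + (17−20)² = 361 + 9 = 370
|YV2|² = (4−30)² + (17−24)² = 676 + 49 = 725
|YV3|² = (4−22)² + (17−3)² = 324 + 196 = 520
|YV4|² = (4−19)² + (17−14)² = 225 + 9 = 234
|YV5|² = (4−28)² + (17−11)² = 576 + 36 = 612
|YV6|² = (4−8)² + (17−14)² = 16 + 9 = 25
|YV7|² = (4−26)² + (17−25)² = 484 + 64 = 548
Minimum is at V6.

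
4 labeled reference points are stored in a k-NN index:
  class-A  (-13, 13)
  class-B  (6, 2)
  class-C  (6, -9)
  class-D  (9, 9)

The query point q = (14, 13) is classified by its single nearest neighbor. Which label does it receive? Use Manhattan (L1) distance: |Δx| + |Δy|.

d(q, class-A) = |14−(-13)| + |13−13| = 27 + 0 = 27
d(q, class-B) = |14−6| + |13−2| = 8 + 11 = 19
d(q, class-C) = |14−6| + |13−(-9)| = 8 + 22 = 30
d(q, class-D) = |14−9| + |13−9| = 5 + 4 = 9
The smallest is to class-D, so q lies in the Voronoi region of class-D.

class-D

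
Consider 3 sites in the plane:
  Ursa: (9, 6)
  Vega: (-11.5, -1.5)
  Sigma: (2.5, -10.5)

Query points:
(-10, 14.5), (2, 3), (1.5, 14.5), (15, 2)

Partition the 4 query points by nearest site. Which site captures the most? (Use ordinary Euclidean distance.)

Ursa

(-10, 14.5) — d² to each: Ursa:433.25, Vega:258.25, Sigma:781.25 → nearest is Vega
(2, 3) — d² to each: Ursa:58, Vega:202.5, Sigma:182.5 → nearest is Ursa
(1.5, 14.5) — d² to each: Ursa:128.5, Vega:425, Sigma:626 → nearest is Ursa
(15, 2) — d² to each: Ursa:52, Vega:714.5, Sigma:312.5 → nearest is Ursa
Tally — Ursa:3, Vega:1. Ursa captures the most (3).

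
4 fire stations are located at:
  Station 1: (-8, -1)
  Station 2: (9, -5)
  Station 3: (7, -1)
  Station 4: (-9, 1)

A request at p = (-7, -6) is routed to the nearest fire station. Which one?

Since √ is increasing, it suffices to compare squared distances:
d²(p, Station 1) = (-7−(-8))² + (-6−(-1))² = 1 + 25 = 26
d²(p, Station 2) = (-7−9)² + (-6−(-5))² = 256 + 1 = 257
d²(p, Station 3) = (-7−7)² + (-6−(-1))² = 196 + 25 = 221
d²(p, Station 4) = (-7−(-9))² + (-6−1)² = 4 + 49 = 53
Minimum is at Station 1.

Station 1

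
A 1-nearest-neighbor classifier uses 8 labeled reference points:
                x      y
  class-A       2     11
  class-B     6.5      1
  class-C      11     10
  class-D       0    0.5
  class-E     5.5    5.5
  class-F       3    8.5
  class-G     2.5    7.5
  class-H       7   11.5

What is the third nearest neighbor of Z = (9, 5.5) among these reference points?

Since √ is increasing, it suffices to compare squared distances:
d²(Z, class-A) = (9−2)² + (5.5−11)² = 49 + 30.25 = 79.25
d²(Z, class-B) = (9−6.5)² + (5.5−1)² = 6.25 + 20.25 = 26.5
d²(Z, class-C) = (9−11)² + (5.5−10)² = 4 + 20.25 = 24.25
d²(Z, class-D) = (9−0)² + (5.5−0.5)² = 81 + 25 = 106
d²(Z, class-E) = (9−5.5)² + (5.5−5.5)² = 12.25 + 0 = 12.25
d²(Z, class-F) = (9−3)² + (5.5−8.5)² = 36 + 9 = 45
d²(Z, class-G) = (9−2.5)² + (5.5−7.5)² = 42.25 + 4 = 46.25
d²(Z, class-H) = (9−7)² + (5.5−11.5)² = 4 + 36 = 40
Sorted ascending: class-E, class-C, class-B, class-H, … — the third-nearest is class-B.

class-B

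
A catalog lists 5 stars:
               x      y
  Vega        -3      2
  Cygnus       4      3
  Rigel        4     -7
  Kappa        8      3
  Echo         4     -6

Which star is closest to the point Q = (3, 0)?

Squared Euclidean distances:
d²(Q, Vega) = (3−(-3))² + (0−2)² = 36 + 4 = 40
d²(Q, Cygnus) = (3−4)² + (0−3)² = 1 + 9 = 10
d²(Q, Rigel) = (3−4)² + (0−(-7))² = 1 + 49 = 50
d²(Q, Kappa) = (3−8)² + (0−3)² = 25 + 9 = 34
d²(Q, Echo) = (3−4)² + (0−(-6))² = 1 + 36 = 37
Cygnus is nearest.

Cygnus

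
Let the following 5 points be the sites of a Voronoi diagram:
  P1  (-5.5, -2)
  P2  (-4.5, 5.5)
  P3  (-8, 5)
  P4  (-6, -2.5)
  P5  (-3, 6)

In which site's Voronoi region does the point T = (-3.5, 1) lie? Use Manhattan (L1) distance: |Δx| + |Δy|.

d(T,P1) = |-3.5−(-5.5)| + |1−(-2)| = 2 + 3 = 5
d(T,P2) = |-3.5−(-4.5)| + |1−5.5| = 1 + 4.5 = 5.5
d(T,P3) = |-3.5−(-8)| + |1−5| = 4.5 + 4 = 8.5
d(T,P4) = |-3.5−(-6)| + |1−(-2.5)| = 2.5 + 3.5 = 6
d(T,P5) = |-3.5−(-3)| + |1−6| = 0.5 + 5 = 5.5
P1 is nearest.

P1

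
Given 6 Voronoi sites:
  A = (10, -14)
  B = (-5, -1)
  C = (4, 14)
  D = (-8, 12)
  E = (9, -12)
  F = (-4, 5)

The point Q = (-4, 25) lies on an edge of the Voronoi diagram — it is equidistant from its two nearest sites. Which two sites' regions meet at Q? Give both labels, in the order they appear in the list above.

C and D

Squared distances from Q to each site:
|QA|² = (-4−10)² + (25−(-14))² = 196 + 1521 = 1717
|QB|² = (-4−(-5))² + (25−(-1))² = 1 + 676 = 677
|QC|² = (-4−4)² + (25−14)² = 64 + 121 = 185
|QD|² = (-4−(-8))² + (25−12)² = 16 + 169 = 185
|QE|² = (-4−9)² + (25−(-12))² = 169 + 1369 = 1538
|QF|² = (-4−(-4))² + (25−5)² = 0 + 400 = 400
Q is equidistant from C and D (both at squared distance 185), and every other site is strictly farther — so Q lies on the C–D Voronoi edge.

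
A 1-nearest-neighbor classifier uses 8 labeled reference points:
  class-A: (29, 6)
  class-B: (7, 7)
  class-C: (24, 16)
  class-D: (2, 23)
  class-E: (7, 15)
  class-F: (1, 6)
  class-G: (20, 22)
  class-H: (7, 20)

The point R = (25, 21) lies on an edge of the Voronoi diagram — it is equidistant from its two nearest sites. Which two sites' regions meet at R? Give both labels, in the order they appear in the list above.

class-C and class-G

Squared distances from R to each site:
d²(R, class-A) = 16 + 225 = 241
d²(R, class-B) = 324 + 196 = 520
d²(R, class-C) = 1 + 25 = 26
d²(R, class-D) = 529 + 4 = 533
d²(R, class-E) = 324 + 36 = 360
d²(R, class-F) = 576 + 225 = 801
d²(R, class-G) = 25 + 1 = 26
d²(R, class-H) = 324 + 1 = 325
R is equidistant from class-C and class-G (both at squared distance 26), and every other site is strictly farther — so R lies on the class-C–class-G Voronoi edge.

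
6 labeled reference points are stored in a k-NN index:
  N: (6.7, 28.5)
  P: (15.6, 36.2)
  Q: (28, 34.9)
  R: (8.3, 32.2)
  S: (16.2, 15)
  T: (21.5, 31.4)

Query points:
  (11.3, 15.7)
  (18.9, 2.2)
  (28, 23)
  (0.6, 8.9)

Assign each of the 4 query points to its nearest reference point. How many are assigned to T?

(11.3, 15.7) — d² to each: N:185, P:438.74, Q:647.53, R:281.25, S:24.5, T:350.53 → nearest is S
(18.9, 2.2) — d² to each: N:840.53, P:1166.89, Q:1152.1, R:1012.36, S:171.13, T:859.4 → nearest is S
(28, 23) — d² to each: N:483.94, P:328, Q:141.61, R:472.73, S:203.24, T:112.81 → nearest is T
(0.6, 8.9) — d² to each: N:421.37, P:970.29, Q:1426.76, R:602.18, S:280.57, T:943.06 → nearest is S
1 of the 4 points has T as nearest.

1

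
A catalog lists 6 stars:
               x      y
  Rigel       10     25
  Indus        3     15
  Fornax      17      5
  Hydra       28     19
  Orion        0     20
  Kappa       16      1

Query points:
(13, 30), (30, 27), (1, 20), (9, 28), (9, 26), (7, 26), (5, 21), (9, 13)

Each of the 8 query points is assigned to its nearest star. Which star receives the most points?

Rigel

(13, 30) — d² to each: Rigel:34, Indus:325, Fornax:641, Hydra:346, Orion:269, Kappa:850 → nearest is Rigel
(30, 27) — d² to each: Rigel:404, Indus:873, Fornax:653, Hydra:68, Orion:949, Kappa:872 → nearest is Hydra
(1, 20) — d² to each: Rigel:106, Indus:29, Fornax:481, Hydra:730, Orion:1, Kappa:586 → nearest is Orion
(9, 28) — d² to each: Rigel:10, Indus:205, Fornax:593, Hydra:442, Orion:145, Kappa:778 → nearest is Rigel
(9, 26) — d² to each: Rigel:2, Indus:157, Fornax:505, Hydra:410, Orion:117, Kappa:674 → nearest is Rigel
(7, 26) — d² to each: Rigel:10, Indus:137, Fornax:541, Hydra:490, Orion:85, Kappa:706 → nearest is Rigel
(5, 21) — d² to each: Rigel:41, Indus:40, Fornax:400, Hydra:533, Orion:26, Kappa:521 → nearest is Orion
(9, 13) — d² to each: Rigel:145, Indus:40, Fornax:128, Hydra:397, Orion:130, Kappa:193 → nearest is Indus
Tally — Rigel:4, Indus:1, Hydra:1, Orion:2. Rigel captures the most (4).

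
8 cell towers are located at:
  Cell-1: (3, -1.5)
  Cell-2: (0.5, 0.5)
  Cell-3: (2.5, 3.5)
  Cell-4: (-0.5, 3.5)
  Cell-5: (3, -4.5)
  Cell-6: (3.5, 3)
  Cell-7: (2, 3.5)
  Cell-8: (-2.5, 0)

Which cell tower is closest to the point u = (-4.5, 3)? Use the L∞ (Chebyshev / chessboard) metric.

Cell-8

d(u, Cell-1) = max(7.5, 4.5) = 7.5
d(u, Cell-2) = max(5, 2.5) = 5
d(u, Cell-3) = max(7, 0.5) = 7
d(u, Cell-4) = max(4, 0.5) = 4
d(u, Cell-5) = max(7.5, 7.5) = 7.5
d(u, Cell-6) = max(8, 0) = 8
d(u, Cell-7) = max(6.5, 0.5) = 6.5
d(u, Cell-8) = max(2, 3) = 3
The smallest is to Cell-8, so u lies in the Voronoi region of Cell-8.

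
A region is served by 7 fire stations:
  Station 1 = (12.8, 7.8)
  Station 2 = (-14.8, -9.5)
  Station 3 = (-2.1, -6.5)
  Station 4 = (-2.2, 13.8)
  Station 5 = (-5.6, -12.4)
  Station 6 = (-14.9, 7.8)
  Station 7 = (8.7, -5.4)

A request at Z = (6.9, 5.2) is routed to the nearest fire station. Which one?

Squared Euclidean distances:
d²(Z, Station 1) = (6.9−12.8)² + (5.2−7.8)² = 34.81 + 6.76 = 41.57
d²(Z, Station 2) = (6.9−(-14.8))² + (5.2−(-9.5))² = 470.89 + 216.09 = 686.98
d²(Z, Station 3) = (6.9−(-2.1))² + (5.2−(-6.5))² = 81 + 136.89 = 217.89
d²(Z, Station 4) = (6.9−(-2.2))² + (5.2−13.8)² = 82.81 + 73.96 = 156.77
d²(Z, Station 5) = (6.9−(-5.6))² + (5.2−(-12.4))² = 156.25 + 309.76 = 466.01
d²(Z, Station 6) = (6.9−(-14.9))² + (5.2−7.8)² = 475.24 + 6.76 = 482
d²(Z, Station 7) = (6.9−8.7)² + (5.2−(-5.4))² = 3.24 + 112.36 = 115.6
The smallest is to Station 1, so Z lies in the Voronoi region of Station 1.

Station 1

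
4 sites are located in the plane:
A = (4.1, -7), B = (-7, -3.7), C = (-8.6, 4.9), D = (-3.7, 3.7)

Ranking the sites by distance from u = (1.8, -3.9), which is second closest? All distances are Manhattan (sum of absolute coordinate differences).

d(u,A) = 2.3 + 3.1 = 5.4
d(u,B) = 8.8 + 0.2 = 9
d(u,C) = 10.4 + 8.8 = 19.2
d(u,D) = 5.5 + 7.6 = 13.1
Sorted ascending: A, B, D, … — the second-nearest is B.

B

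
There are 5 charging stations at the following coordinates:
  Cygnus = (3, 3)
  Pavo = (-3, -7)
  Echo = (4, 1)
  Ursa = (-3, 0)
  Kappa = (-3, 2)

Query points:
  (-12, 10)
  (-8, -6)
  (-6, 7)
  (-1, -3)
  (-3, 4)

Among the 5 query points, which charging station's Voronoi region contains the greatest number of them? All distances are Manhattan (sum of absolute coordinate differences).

(-12, 10) — d to each: Cygnus:22, Pavo:26, Echo:25, Ursa:19, Kappa:17 → nearest is Kappa
(-8, -6) — d to each: Cygnus:20, Pavo:6, Echo:19, Ursa:11, Kappa:13 → nearest is Pavo
(-6, 7) — d to each: Cygnus:13, Pavo:17, Echo:16, Ursa:10, Kappa:8 → nearest is Kappa
(-1, -3) — d to each: Cygnus:10, Pavo:6, Echo:9, Ursa:5, Kappa:7 → nearest is Ursa
(-3, 4) — d to each: Cygnus:7, Pavo:11, Echo:10, Ursa:4, Kappa:2 → nearest is Kappa
Tally — Pavo:1, Ursa:1, Kappa:3. Kappa captures the most (3).

Kappa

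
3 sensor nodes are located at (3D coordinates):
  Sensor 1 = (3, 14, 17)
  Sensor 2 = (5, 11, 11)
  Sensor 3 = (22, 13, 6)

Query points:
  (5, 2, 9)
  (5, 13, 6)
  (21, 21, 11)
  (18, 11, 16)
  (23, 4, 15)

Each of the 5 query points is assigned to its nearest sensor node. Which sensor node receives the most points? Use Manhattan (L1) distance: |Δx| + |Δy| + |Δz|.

Sensor 3

(5, 2, 9) — d to each: Sensor 1:22, Sensor 2:11, Sensor 3:31 → nearest is Sensor 2
(5, 13, 6) — d to each: Sensor 1:14, Sensor 2:7, Sensor 3:17 → nearest is Sensor 2
(21, 21, 11) — d to each: Sensor 1:31, Sensor 2:26, Sensor 3:14 → nearest is Sensor 3
(18, 11, 16) — d to each: Sensor 1:19, Sensor 2:18, Sensor 3:16 → nearest is Sensor 3
(23, 4, 15) — d to each: Sensor 1:32, Sensor 2:29, Sensor 3:19 → nearest is Sensor 3
Tally — Sensor 2:2, Sensor 3:3. Sensor 3 captures the most (3).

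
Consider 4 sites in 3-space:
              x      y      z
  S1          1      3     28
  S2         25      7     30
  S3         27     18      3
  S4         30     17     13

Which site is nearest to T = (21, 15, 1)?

S3

Squared Euclidean distances:
|TS1|² = (21−1)² + (15−3)² + (1−28)² = 400 + 144 + 729 = 1273
|TS2|² = (21−25)² + (15−7)² + (1−30)² = 16 + 64 + 841 = 921
|TS3|² = (21−27)² + (15−18)² + (1−3)² = 36 + 9 + 4 = 49
|TS4|² = (21−30)² + (15−17)² + (1−13)² = 81 + 4 + 144 = 229
The smallest is to S3, so T lies in the Voronoi region of S3.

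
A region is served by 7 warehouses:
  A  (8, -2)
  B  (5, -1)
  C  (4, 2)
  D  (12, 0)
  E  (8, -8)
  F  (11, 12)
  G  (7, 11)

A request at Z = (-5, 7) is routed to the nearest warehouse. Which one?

Since √ is increasing, it suffices to compare squared distances:
|ZA|² = (-5−8)² + (7−(-2))² = 169 + 81 = 250
|ZB|² = (-5−5)² + (7−(-1))² = 100 + 64 = 164
|ZC|² = (-5−4)² + (7−2)² = 81 + 25 = 106
|ZD|² = (-5−12)² + (7−0)² = 289 + 49 = 338
|ZE|² = (-5−8)² + (7−(-8))² = 169 + 225 = 394
|ZF|² = (-5−11)² + (7−12)² = 256 + 25 = 281
|ZG|² = (-5−7)² + (7−11)² = 144 + 16 = 160
The smallest is to C, so Z lies in the Voronoi region of C.

C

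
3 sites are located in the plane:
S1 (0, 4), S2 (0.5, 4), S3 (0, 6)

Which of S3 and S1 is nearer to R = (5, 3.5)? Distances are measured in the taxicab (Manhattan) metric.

S1

d(R,S3) = |5−0| + |3.5−6| = 5 + 2.5 = 7.5
d(R,S1) = |5−0| + |3.5−4| = 5 + 0.5 = 5.5
7.5 > 5.5, so S1 is closer.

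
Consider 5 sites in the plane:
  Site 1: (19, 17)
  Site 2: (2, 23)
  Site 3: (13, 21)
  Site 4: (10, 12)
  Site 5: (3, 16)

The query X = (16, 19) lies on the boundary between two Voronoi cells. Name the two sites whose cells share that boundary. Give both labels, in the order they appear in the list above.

Site 1 and Site 3

Squared distances from X to each site:
d²(X, Site 1) = (16−19)² + (19−17)² = 9 + 4 = 13
d²(X, Site 2) = (16−2)² + (19−23)² = 196 + 16 = 212
d²(X, Site 3) = (16−13)² + (19−21)² = 9 + 4 = 13
d²(X, Site 4) = (16−10)² + (19−12)² = 36 + 49 = 85
d²(X, Site 5) = (16−3)² + (19−16)² = 169 + 9 = 178
X is equidistant from Site 1 and Site 3 (both at squared distance 13), and every other site is strictly farther — so X lies on the Site 1–Site 3 Voronoi edge.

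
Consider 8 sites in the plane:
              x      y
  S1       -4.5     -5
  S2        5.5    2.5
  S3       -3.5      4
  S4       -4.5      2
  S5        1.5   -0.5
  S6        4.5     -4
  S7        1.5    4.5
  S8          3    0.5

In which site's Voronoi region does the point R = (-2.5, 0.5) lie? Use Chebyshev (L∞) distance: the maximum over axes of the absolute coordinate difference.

d(R,S1) = max(2, 5.5) = 5.5
d(R,S2) = max(8, 2) = 8
d(R,S3) = max(1, 3.5) = 3.5
d(R,S4) = max(2, 1.5) = 2
d(R,S5) = max(4, 1) = 4
d(R,S6) = max(7, 4.5) = 7
d(R,S7) = max(4, 4) = 4
d(R,S8) = max(5.5, 0) = 5.5
S4 is nearest.

S4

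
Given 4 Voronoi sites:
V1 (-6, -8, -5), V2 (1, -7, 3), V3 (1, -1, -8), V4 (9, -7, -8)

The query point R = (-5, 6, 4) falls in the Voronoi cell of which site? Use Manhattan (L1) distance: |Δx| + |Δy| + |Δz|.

d(R,V1) = |-5−(-6)| + |6−(-8)| + |4−(-5)| = 1 + 14 + 9 = 24
d(R,V2) = |-5−1| + |6−(-7)| + |4−3| = 6 + 13 + 1 = 20
d(R,V3) = |-5−1| + |6−(-1)| + |4−(-8)| = 6 + 7 + 12 = 25
d(R,V4) = |-5−9| + |6−(-7)| + |4−(-8)| = 14 + 13 + 12 = 39
Minimum is at V2.

V2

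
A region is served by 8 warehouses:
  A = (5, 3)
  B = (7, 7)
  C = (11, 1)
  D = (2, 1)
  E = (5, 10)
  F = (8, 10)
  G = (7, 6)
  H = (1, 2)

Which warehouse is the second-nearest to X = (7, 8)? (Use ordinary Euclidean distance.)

Squared Euclidean distances:
|XA|² = (7−5)² + (8−3)² = 4 + 25 = 29
|XB|² = (7−7)² + (8−7)² = 0 + 1 = 1
|XC|² = (7−11)² + (8−1)² = 16 + 49 = 65
|XD|² = (7−2)² + (8−1)² = 25 + 49 = 74
|XE|² = (7−5)² + (8−10)² = 4 + 4 = 8
|XF|² = (7−8)² + (8−10)² = 1 + 4 = 5
|XG|² = (7−7)² + (8−6)² = 0 + 4 = 4
|XH|² = (7−1)² + (8−2)² = 36 + 36 = 72
Sorted ascending: B, G, F, … — the second-nearest is G.

G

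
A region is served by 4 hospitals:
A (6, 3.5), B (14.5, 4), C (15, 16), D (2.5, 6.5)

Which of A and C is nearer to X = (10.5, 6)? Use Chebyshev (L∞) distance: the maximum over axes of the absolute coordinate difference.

A

d(X,A) = max(4.5, 2.5) = 4.5
d(X,C) = max(4.5, 10) = 10
4.5 < 10, so A is closer.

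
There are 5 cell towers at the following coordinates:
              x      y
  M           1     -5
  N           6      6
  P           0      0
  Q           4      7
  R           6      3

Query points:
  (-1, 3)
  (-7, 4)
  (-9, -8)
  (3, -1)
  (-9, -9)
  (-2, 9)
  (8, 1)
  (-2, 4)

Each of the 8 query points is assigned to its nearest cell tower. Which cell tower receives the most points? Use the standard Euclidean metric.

(-1, 3) — d² to each: M:68, N:58, P:10, Q:41, R:49 → nearest is P
(-7, 4) — d² to each: M:145, N:173, P:65, Q:130, R:170 → nearest is P
(-9, -8) — d² to each: M:109, N:421, P:145, Q:394, R:346 → nearest is M
(3, -1) — d² to each: M:20, N:58, P:10, Q:65, R:25 → nearest is P
(-9, -9) — d² to each: M:116, N:450, P:162, Q:425, R:369 → nearest is M
(-2, 9) — d² to each: M:205, N:73, P:85, Q:40, R:100 → nearest is Q
(8, 1) — d² to each: M:85, N:29, P:65, Q:52, R:8 → nearest is R
(-2, 4) — d² to each: M:90, N:68, P:20, Q:45, R:65 → nearest is P
Tally — M:2, P:4, Q:1, R:1. P captures the most (4).

P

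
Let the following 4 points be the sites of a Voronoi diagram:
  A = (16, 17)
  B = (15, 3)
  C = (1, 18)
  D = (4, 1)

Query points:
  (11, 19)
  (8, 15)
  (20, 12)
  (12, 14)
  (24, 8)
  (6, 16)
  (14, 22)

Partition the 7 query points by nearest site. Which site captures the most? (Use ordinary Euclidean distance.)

(11, 19) — d² to each: A:29, B:272, C:101, D:373 → nearest is A
(8, 15) — d² to each: A:68, B:193, C:58, D:212 → nearest is C
(20, 12) — d² to each: A:41, B:106, C:397, D:377 → nearest is A
(12, 14) — d² to each: A:25, B:130, C:137, D:233 → nearest is A
(24, 8) — d² to each: A:145, B:106, C:629, D:449 → nearest is B
(6, 16) — d² to each: A:101, B:250, C:29, D:229 → nearest is C
(14, 22) — d² to each: A:29, B:362, C:185, D:541 → nearest is A
Tally — A:4, B:1, C:2. A captures the most (4).

A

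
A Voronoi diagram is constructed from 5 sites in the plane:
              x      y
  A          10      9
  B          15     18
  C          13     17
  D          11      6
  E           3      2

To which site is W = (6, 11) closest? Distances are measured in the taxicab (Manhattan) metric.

A

d(W,A) = |6−10| + |11−9| = 4 + 2 = 6
d(W,B) = |6−15| + |11−18| = 9 + 7 = 16
d(W,C) = |6−13| + |11−17| = 7 + 6 = 13
d(W,D) = |6−11| + |11−6| = 5 + 5 = 10
d(W,E) = |6−3| + |11−2| = 3 + 9 = 12
Minimum is at A.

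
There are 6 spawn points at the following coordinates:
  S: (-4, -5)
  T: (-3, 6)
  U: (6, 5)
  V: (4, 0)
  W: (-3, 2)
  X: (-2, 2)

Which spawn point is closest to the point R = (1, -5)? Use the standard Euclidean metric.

S

Compare squared distances (the ordering matches that of the actual distances):
|RS|² = 25 + 0 = 25
|RT|² = 16 + 121 = 137
|RU|² = 25 + 100 = 125
|RV|² = 9 + 25 = 34
|RW|² = 16 + 49 = 65
|RX|² = 9 + 49 = 58
The smallest is to S, so R lies in the Voronoi region of S.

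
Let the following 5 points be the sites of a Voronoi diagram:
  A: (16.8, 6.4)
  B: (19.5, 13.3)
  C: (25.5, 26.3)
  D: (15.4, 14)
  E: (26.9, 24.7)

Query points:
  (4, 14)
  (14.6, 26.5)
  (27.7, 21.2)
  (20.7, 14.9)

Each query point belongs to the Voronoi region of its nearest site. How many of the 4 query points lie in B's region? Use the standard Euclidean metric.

1

(4, 14) — d² to each: A:221.6, B:240.74, C:613.54, D:129.96, E:638.9 → nearest is D
(14.6, 26.5) — d² to each: A:408.85, B:198.25, C:118.85, D:156.89, E:154.53 → nearest is C
(27.7, 21.2) — d² to each: A:337.85, B:129.65, C:30.85, D:203.13, E:12.89 → nearest is E
(20.7, 14.9) — d² to each: A:87.46, B:4, C:153, D:28.9, E:134.48 → nearest is B
1 of the 4 points has B as nearest.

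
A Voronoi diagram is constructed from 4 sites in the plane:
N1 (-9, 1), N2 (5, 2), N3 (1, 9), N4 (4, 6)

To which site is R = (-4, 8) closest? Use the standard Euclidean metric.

N3

Squared Euclidean distances:
|RN1|² = (-4−(-9))² + (8−1)² = 25 + 49 = 74
|RN2|² = (-4−5)² + (8−2)² = 81 + 36 = 117
|RN3|² = (-4−1)² + (8−9)² = 25 + 1 = 26
|RN4|² = (-4−4)² + (8−6)² = 64 + 4 = 68
N3 is nearest.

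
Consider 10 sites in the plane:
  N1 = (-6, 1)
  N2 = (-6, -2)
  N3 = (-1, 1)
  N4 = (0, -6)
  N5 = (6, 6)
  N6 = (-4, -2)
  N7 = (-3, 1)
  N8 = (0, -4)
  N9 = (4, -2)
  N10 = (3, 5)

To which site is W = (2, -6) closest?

N4

Compare squared distances (the ordering matches that of the actual distances):
|WN1|² = (2−(-6))² + (-6−1)² = 64 + 49 = 113
|WN2|² = (2−(-6))² + (-6−(-2))² = 64 + 16 = 80
|WN3|² = (2−(-1))² + (-6−1)² = 9 + 49 = 58
|WN4|² = (2−0)² + (-6−(-6))² = 4 + 0 = 4
|WN5|² = (2−6)² + (-6−6)² = 16 + 144 = 160
|WN6|² = (2−(-4))² + (-6−(-2))² = 36 + 16 = 52
|WN7|² = (2−(-3))² + (-6−1)² = 25 + 49 = 74
|WN8|² = (2−0)² + (-6−(-4))² = 4 + 4 = 8
|WN9|² = (2−4)² + (-6−(-2))² = 4 + 16 = 20
d²(W, N10) = (2−3)² + (-6−5)² = 1 + 121 = 122
N4 is nearest.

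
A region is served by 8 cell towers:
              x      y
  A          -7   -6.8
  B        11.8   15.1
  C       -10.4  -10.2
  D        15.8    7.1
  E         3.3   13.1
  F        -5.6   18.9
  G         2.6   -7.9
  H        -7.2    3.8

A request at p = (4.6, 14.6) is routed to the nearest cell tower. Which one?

Squared Euclidean distances:
|pA|² = (4.6−(-7))² + (14.6−(-6.8))² = 134.56 + 457.96 = 592.52
|pB|² = (4.6−11.8)² + (14.6−15.1)² = 51.84 + 0.25 = 52.09
|pC|² = (4.6−(-10.4))² + (14.6−(-10.2))² = 225 + 615.04 = 840.04
|pD|² = (4.6−15.8)² + (14.6−7.1)² = 125.44 + 56.25 = 181.69
|pE|² = (4.6−3.3)² + (14.6−13.1)² = 1.69 + 2.25 = 3.94
|pF|² = (4.6−(-5.6))² + (14.6−18.9)² = 104.04 + 18.49 = 122.53
|pG|² = (4.6−2.6)² + (14.6−(-7.9))² = 4 + 506.25 = 510.25
|pH|² = (4.6−(-7.2))² + (14.6−3.8)² = 139.24 + 116.64 = 255.88
E is nearest.

E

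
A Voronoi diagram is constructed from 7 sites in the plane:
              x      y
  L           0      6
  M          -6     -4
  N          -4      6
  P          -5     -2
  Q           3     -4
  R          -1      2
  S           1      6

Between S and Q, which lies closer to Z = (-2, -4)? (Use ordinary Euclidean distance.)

Compare squared distances:
|ZS|² = (-2−1)² + (-4−6)² = 9 + 100 = 109
|ZQ|² = (-2−3)² + (-4−(-4))² = 25 + 0 = 25
109 > 25, so Q is closer.

Q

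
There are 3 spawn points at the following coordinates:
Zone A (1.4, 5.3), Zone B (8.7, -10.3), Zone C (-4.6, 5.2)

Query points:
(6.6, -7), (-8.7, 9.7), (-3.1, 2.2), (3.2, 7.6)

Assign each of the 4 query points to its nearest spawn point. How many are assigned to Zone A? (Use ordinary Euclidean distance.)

1

(6.6, -7) — d² to each: Zone A:178.33, Zone B:15.3, Zone C:274.28 → nearest is Zone B
(-8.7, 9.7) — d² to each: Zone A:121.37, Zone B:702.76, Zone C:37.06 → nearest is Zone C
(-3.1, 2.2) — d² to each: Zone A:29.86, Zone B:295.49, Zone C:11.25 → nearest is Zone C
(3.2, 7.6) — d² to each: Zone A:8.53, Zone B:350.66, Zone C:66.6 → nearest is Zone A
1 of the 4 points has Zone A as nearest.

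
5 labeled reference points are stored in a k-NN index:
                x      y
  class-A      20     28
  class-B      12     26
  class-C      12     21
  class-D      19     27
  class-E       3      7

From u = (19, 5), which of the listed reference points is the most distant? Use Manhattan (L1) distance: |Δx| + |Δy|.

class-B

d(u, class-A) = 1 + 23 = 24
d(u, class-B) = 7 + 21 = 28
d(u, class-C) = 7 + 16 = 23
d(u, class-D) = 0 + 22 = 22
d(u, class-E) = 16 + 2 = 18
The largest is to class-B.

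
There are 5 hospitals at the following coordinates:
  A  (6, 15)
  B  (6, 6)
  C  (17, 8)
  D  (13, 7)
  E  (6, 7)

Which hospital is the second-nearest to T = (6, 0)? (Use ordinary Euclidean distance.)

E

Squared Euclidean distances:
|TA|² = (6−6)² + (0−15)² = 0 + 225 = 225
|TB|² = (6−6)² + (0−6)² = 0 + 36 = 36
|TC|² = (6−17)² + (0−8)² = 121 + 64 = 185
|TD|² = (6−13)² + (0−7)² = 49 + 49 = 98
|TE|² = (6−6)² + (0−7)² = 0 + 49 = 49
Sorted ascending: B, E, D, … — the second-nearest is E.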